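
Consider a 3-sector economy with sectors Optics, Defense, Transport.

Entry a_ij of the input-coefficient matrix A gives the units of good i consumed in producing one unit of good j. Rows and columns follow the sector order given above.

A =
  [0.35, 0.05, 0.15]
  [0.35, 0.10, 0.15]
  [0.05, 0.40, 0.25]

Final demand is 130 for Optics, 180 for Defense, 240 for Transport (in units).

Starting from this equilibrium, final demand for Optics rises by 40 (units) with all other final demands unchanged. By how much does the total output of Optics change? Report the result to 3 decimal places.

I − A =
  [   0.65    -0.05    -0.15]
  [  -0.35     0.90    -0.15]
  [  -0.05    -0.40     0.75]
Cofactors of I−A, C_ij = (−1)^(i+j)·(minor ij) (rows/columns in the sector order above):
  C_11 = (0.90)(0.75) − (-0.15)(-0.40) = 0.6150
  C_12 = −[(-0.35)(0.75) − (-0.15)(-0.05)] = 0.2700
  C_13 = (-0.35)(-0.40) − (0.90)(-0.05) = 0.1850
  C_21 = −[(-0.05)(0.75) − (-0.15)(-0.40)] = 0.0975
  C_22 = (0.65)(0.75) − (-0.15)(-0.05) = 0.4800
  C_23 = −[(0.65)(-0.40) − (-0.05)(-0.05)] = 0.2625
  C_31 = (-0.05)(-0.15) − (-0.15)(0.90) = 0.1425
  C_32 = −[(0.65)(-0.15) − (-0.15)(-0.35)] = 0.1500
  C_33 = (0.65)(0.90) − (-0.05)(-0.35) = 0.5675
det(I−A) = Σ_j (I−A)_1j·C_1j = (0.65)(0.6150) + (-0.05)(0.2700) + (-0.15)(0.1850) = 0.3585
adj(I−A) = Cᵀ =
  [ 0.6150   0.0975   0.1425]
  [ 0.2700   0.4800   0.1500]
  [ 0.1850   0.2625   0.5675]
(I − A)⁻¹ = adj(I−A) / det(I−A) ≈
  [   1.7155     0.2720     0.3975]
  [   0.7531     1.3389     0.4184]
  [   0.5160     0.7322     1.5830]
Δx = (I − A)⁻¹ Δd with Δd having +40 in the Optics component and 0 elsewhere.
So Δx_1 = L_11 · (+40), where L_11 = adj(I−A)_11 / det(I−A) = 0.6150 / 0.3585.
Δx_1 = 0.6150 × (+40) / 0.3585 = 24.60 / 0.3585 ≈ 68.619.

Δx_1 = 68.619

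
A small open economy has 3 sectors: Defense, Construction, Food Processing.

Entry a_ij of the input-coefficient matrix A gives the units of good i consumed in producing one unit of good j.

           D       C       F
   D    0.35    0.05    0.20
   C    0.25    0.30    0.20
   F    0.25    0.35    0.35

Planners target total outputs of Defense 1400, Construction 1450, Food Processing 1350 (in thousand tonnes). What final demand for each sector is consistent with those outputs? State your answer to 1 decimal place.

d_D = 567.5, d_C = 395.0, d_F = 20.0

I − A =
  [   0.65    -0.05    -0.20]
  [  -0.25     0.70    -0.20]
  [  -0.25    -0.35     0.65]
d = (I − A) x:
  d_D = (+0.65)·1400 + (-0.05)·1450 + (-0.20)·1350 = 567.5
  d_C = (-0.25)·1400 + (+0.70)·1450 + (-0.20)·1350 = 395.0
  d_F = (-0.25)·1400 + (-0.35)·1450 + (+0.65)·1350 = 20.0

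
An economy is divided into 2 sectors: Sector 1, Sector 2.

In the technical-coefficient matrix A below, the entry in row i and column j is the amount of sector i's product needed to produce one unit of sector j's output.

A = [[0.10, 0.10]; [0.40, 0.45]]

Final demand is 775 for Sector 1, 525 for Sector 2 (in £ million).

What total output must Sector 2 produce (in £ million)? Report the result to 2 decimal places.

I − A =
  [   0.90    -0.10]
  [  -0.40     0.55]
det(I−A) = (0.90)(0.55) − (-0.10)(-0.40) = 0.4550
adj(I−A) = [[0.55, 0.10], [0.40, 0.90]]
(I − A)⁻¹ = adj(I−A) / det(I−A) ≈
  [   1.2088     0.2198]
  [   0.8791     1.9780]
x = (I − A)⁻¹ d = adj(I−A)·d / det(I−A), with det(I−A) = 0.4550:
  x_1 = (0.55·775 + 0.10·525) / 0.4550 = 478.75 / 0.4550 ≈ 1052.20
  x_2 = (0.40·775 + 0.90·525) / 0.4550 = 782.50 / 0.4550 ≈ 1719.78

x_2 = 1719.78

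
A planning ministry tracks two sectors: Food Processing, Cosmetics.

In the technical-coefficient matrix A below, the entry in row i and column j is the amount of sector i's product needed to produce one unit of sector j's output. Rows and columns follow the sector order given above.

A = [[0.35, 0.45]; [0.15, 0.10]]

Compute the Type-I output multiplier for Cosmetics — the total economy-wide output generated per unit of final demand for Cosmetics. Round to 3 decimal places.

m_C = 2.126

I − A =
  [   0.65    -0.45]
  [  -0.15     0.90]
det(I−A) = (0.65)(0.90) − (-0.45)(-0.15) = 0.5175
adj(I−A) = [[0.90, 0.45], [0.15, 0.65]]
(I − A)⁻¹ = adj(I−A) / det(I−A) ≈
  [   1.7391     0.8696]
  [   0.2899     1.2560]
The output multiplier for sector j is the column-j sum of the Leontief inverse (I − A)⁻¹ = adj(I−A) / det(I−A).
Column C of adj(I−A): (0.45, 0.65); det(I−A) = 0.5175.
m_C = (0.45 + 0.65) / 0.5175 = 1.10 / 0.5175 ≈ 2.126.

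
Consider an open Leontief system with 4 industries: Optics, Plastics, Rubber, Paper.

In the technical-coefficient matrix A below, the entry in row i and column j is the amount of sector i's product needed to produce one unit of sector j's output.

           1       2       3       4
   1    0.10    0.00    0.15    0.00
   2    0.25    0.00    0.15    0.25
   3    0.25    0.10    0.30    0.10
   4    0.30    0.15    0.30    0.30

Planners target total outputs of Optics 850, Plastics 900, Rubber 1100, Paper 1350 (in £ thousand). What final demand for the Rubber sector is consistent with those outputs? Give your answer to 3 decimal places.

d_3 = 332.500

I − A =
  [   0.90     0.00    -0.15     0.00]
  [  -0.25     1.00    -0.15    -0.25]
  [  -0.25    -0.10     0.70    -0.10]
  [  -0.30    -0.15    -0.30     0.70]
d = (I − A) x:
  d_1 = (+0.90)·850 + (+0.00)·900 + (-0.15)·1100 + (+0.00)·1350 = 600.000
  d_2 = (-0.25)·850 + (+1.00)·900 + (-0.15)·1100 + (-0.25)·1350 = 185.000
  d_3 = (-0.25)·850 + (-0.10)·900 + (+0.70)·1100 + (-0.10)·1350 = 332.500
  d_4 = (-0.30)·850 + (-0.15)·900 + (-0.30)·1100 + (+0.70)·1350 = 225.000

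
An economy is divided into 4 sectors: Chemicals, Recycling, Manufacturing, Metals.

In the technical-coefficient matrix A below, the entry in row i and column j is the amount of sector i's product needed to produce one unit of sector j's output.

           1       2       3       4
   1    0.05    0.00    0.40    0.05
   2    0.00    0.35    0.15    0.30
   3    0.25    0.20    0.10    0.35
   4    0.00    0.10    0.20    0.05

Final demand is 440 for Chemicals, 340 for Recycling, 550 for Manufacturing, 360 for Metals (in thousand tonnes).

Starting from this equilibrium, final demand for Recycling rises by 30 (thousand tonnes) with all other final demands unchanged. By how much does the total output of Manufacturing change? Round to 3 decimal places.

Δx_3 = 18.166

I − A =
  [   0.95     0.00    -0.40    -0.05]
  [   0.00     0.65    -0.15    -0.30]
  [  -0.25    -0.20     0.90    -0.35]
  [   0.00    -0.10    -0.20     0.95]
Compute the cofactors C_ij = (−1)^(i+j)·(3×3 minor ij) of I−A; the adjugate is their transpose:
adj(I−A) = Cᵀ =
  [ 0.437500   0.096500   0.242250   0.142750]
  [ 0.050625   0.648250   0.192375   0.278250]
  [ 0.146875   0.215000   0.558125   0.281250]
  [ 0.036250   0.113500   0.137750   0.462250]
det(I−A) = Σ_j (I−A)_1j·C_1j = (0.95)(0.437500) + (0.00)(0.050625) + (-0.40)(0.146875) + (-0.05)(0.036250) = 0.3550625
(I − A)⁻¹ = adj(I−A) / det(I−A) ≈
  [   1.2322     0.2718     0.6823     0.4020]
  [   0.1426     1.8257     0.5418     0.7837]
  [   0.4137     0.6055     1.5719     0.7921]
  [   0.1021     0.3197     0.3880     1.3019]
Δx = (I − A)⁻¹ Δd with Δd having +30 in the Recycling component and 0 elsewhere.
So Δx_3 = L_32 · (+30), where L_32 = adj(I−A)_32 / det(I−A) = 0.215000 / 0.3550625.
Δx_3 = 0.215000 × (+30) / 0.3550625 = 6.45 / 0.3550625 ≈ 18.166.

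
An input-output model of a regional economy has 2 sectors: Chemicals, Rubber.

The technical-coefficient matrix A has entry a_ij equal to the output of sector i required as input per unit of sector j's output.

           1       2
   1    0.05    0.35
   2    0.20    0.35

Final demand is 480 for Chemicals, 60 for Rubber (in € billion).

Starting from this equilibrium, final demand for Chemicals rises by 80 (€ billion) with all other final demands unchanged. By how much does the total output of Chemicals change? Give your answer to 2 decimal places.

Δx_1 = 94.98

I − A =
  [   0.95    -0.35]
  [  -0.20     0.65]
det(I−A) = (0.95)(0.65) − (-0.35)(-0.20) = 0.5475
adj(I−A) = [[0.65, 0.35], [0.20, 0.95]]
(I − A)⁻¹ = adj(I−A) / det(I−A) ≈
  [   1.1872     0.6393]
  [   0.3653     1.7352]
Δx = (I − A)⁻¹ Δd with Δd having +80 in the Chemicals component and 0 elsewhere.
So Δx_1 = L_11 · (+80), where L_11 = adj(I−A)_11 / det(I−A) = 0.65 / 0.5475.
Δx_1 = 0.65 × (+80) / 0.5475 = 52.00 / 0.5475 ≈ 94.98.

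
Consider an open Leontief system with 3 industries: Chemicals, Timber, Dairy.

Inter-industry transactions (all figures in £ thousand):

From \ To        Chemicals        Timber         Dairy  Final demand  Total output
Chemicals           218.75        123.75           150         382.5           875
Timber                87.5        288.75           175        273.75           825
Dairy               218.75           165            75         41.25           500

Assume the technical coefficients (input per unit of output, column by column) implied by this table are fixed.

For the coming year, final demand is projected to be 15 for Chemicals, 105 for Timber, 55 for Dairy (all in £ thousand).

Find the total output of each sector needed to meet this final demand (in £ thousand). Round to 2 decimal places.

x_1 = 144.13, x_2 = 276.40, x_3 = 172.13

Technical coefficients a_ij = z_ij / X_j:
  a_11 = 218.75/875 = 0.25, a_21 = 87.5/875 = 0.10, a_31 = 218.75/875 = 0.25
  a_12 = 123.75/825 = 0.15, a_22 = 288.75/825 = 0.35, a_32 = 165/825 = 0.20
  a_13 = 150/500 = 0.30, a_23 = 175/500 = 0.35, a_33 = 75/500 = 0.15
I − A =
  [   0.75    -0.15    -0.30]
  [  -0.10     0.65    -0.35]
  [  -0.25    -0.20     0.85]
Cofactors of I−A, C_ij = (−1)^(i+j)·(minor ij) (rows/columns in the sector order above):
  C_11 = (0.65)(0.85) − (-0.35)(-0.20) = 0.4825
  C_12 = −[(-0.10)(0.85) − (-0.35)(-0.25)] = 0.1725
  C_13 = (-0.10)(-0.20) − (0.65)(-0.25) = 0.1825
  C_21 = −[(-0.15)(0.85) − (-0.30)(-0.20)] = 0.1875
  C_22 = (0.75)(0.85) − (-0.30)(-0.25) = 0.5625
  C_23 = −[(0.75)(-0.20) − (-0.15)(-0.25)] = 0.1875
  C_31 = (-0.15)(-0.35) − (-0.30)(0.65) = 0.2475
  C_32 = −[(0.75)(-0.35) − (-0.30)(-0.10)] = 0.2925
  C_33 = (0.75)(0.65) − (-0.15)(-0.10) = 0.4725
det(I−A) = Σ_j (I−A)_1j·C_1j = (0.75)(0.4825) + (-0.15)(0.1725) + (-0.30)(0.1825) = 0.28125
adj(I−A) = Cᵀ =
  [ 0.4825   0.1875   0.2475]
  [ 0.1725   0.5625   0.2925]
  [ 0.1825   0.1875   0.4725]
(I − A)⁻¹ = adj(I−A) / det(I−A) ≈
  [   1.7156     0.6667     0.8800]
  [   0.6133     2.0000     1.0400]
  [   0.6489     0.6667     1.6800]
x = (I − A)⁻¹ d = adj(I−A)·d / det(I−A), with det(I−A) = 0.28125:
  x_1 = (0.4825·15 + 0.1875·105 + 0.2475·55) / 0.28125 = 40.5375 / 0.28125 ≈ 144.13
  x_2 = (0.1725·15 + 0.5625·105 + 0.2925·55) / 0.28125 = 77.7375 / 0.28125 = 276.40
  x_3 = (0.1825·15 + 0.1875·105 + 0.4725·55) / 0.28125 = 48.4125 / 0.28125 ≈ 172.13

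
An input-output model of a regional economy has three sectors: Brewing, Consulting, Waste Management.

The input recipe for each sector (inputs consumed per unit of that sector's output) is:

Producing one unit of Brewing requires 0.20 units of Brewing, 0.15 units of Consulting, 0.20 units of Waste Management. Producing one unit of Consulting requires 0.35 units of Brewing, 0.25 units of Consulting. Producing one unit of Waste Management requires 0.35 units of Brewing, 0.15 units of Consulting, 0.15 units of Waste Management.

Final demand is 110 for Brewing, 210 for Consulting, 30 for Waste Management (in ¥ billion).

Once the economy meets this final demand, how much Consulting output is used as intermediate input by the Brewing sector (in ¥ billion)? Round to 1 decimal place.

z_CB = 53.0

I − A =
  [   0.80    -0.35    -0.35]
  [  -0.15     0.75    -0.15]
  [  -0.20     0.00     0.85]
Cofactors of I−A, C_ij = (−1)^(i+j)·(minor ij) (rows/columns in the sector order above):
  C_11 = (0.75)(0.85) − (-0.15)(0.00) = 0.6375
  C_12 = −[(-0.15)(0.85) − (-0.15)(-0.20)] = 0.1575
  C_13 = (-0.15)(0.00) − (0.75)(-0.20) = 0.1500
  C_21 = −[(-0.35)(0.85) − (-0.35)(0.00)] = 0.2975
  C_22 = (0.80)(0.85) − (-0.35)(-0.20) = 0.6100
  C_23 = −[(0.80)(0.00) − (-0.35)(-0.20)] = 0.0700
  C_31 = (-0.35)(-0.15) − (-0.35)(0.75) = 0.3150
  C_32 = −[(0.80)(-0.15) − (-0.35)(-0.15)] = 0.1725
  C_33 = (0.80)(0.75) − (-0.35)(-0.15) = 0.5475
det(I−A) = Σ_j (I−A)_1j·C_1j = (0.80)(0.6375) + (-0.35)(0.1575) + (-0.35)(0.1500) = 0.402375
adj(I−A) = Cᵀ =
  [ 0.6375   0.2975   0.3150]
  [ 0.1575   0.6100   0.1725]
  [ 0.1500   0.0700   0.5475]
(I − A)⁻¹ = adj(I−A) / det(I−A) ≈
  [   1.5843     0.7394     0.7829]
  [   0.3914     1.5160     0.4287]
  [   0.3728     0.1740     1.3607]
First solve x = (I − A)⁻¹ d = adj(I−A)·d / det(I−A); in particular x_B = (0.6375·110 + 0.2975·210 + 0.3150·30) / 0.402375 = 142.05 / 0.402375 ≈ 353.029.
Intermediate flow from C to B: z_CB = a_CB · x_B = 0.15 × 142.05 / 0.402375 = 21.3075 / 0.402375 ≈ 53.0.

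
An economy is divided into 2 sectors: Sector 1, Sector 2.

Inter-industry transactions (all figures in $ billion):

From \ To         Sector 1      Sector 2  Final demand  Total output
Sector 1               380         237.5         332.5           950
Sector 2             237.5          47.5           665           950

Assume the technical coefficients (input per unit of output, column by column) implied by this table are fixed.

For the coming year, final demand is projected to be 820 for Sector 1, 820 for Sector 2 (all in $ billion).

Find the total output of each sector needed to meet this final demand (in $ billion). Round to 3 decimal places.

Technical coefficients a_ij = z_ij / X_j:
  a_11 = 380/950 = 0.40, a_21 = 237.5/950 = 0.25
  a_12 = 237.5/950 = 0.25, a_22 = 47.5/950 = 0.05
I − A =
  [   0.60    -0.25]
  [  -0.25     0.95]
det(I−A) = (0.60)(0.95) − (-0.25)(-0.25) = 0.5075
adj(I−A) = [[0.95, 0.25], [0.25, 0.60]]
(I − A)⁻¹ = adj(I−A) / det(I−A) ≈
  [   1.8719     0.4926]
  [   0.4926     1.1823]
x = (I − A)⁻¹ d = adj(I−A)·d / det(I−A), with det(I−A) = 0.5075:
  x_1 = (0.95·820 + 0.25·820) / 0.5075 = 984.00 / 0.5075 ≈ 1938.916
  x_2 = (0.25·820 + 0.60·820) / 0.5075 = 697.00 / 0.5075 ≈ 1373.399

x_1 = 1938.916, x_2 = 1373.399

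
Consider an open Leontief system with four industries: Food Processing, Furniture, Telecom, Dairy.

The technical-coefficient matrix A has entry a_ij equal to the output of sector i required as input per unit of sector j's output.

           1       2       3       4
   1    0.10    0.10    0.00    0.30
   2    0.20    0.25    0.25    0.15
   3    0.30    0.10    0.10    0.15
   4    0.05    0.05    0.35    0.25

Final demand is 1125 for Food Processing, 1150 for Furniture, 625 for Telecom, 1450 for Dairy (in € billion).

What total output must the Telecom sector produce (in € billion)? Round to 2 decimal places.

I − A =
  [   0.90    -0.10     0.00    -0.30]
  [  -0.20     0.75    -0.25    -0.15]
  [  -0.30    -0.10     0.90    -0.15]
  [  -0.05    -0.05    -0.35     0.75]
Compute the cofactors C_ij = (−1)^(i+j)·(3×3 minor ij) of I−A; the adjugate is their transpose:
adj(I−A) = Cᵀ =
  [ 0.434250   0.086250   0.106500   0.212250]
  [ 0.205125   0.515250   0.233250   0.231750]
  [ 0.189375   0.100500   0.469500   0.189750]
  [ 0.131000   0.087000   0.241750   0.559500]
det(I−A) = Σ_j (I−A)_1j·C_1j = (0.90)(0.434250) + (-0.10)(0.205125) + (0.00)(0.189375) + (-0.30)(0.131000) = 0.3310125
(I − A)⁻¹ = adj(I−A) / det(I−A) ≈
  [   1.3119     0.2606     0.3217     0.6412]
  [   0.6197     1.5566     0.7047     0.7001]
  [   0.5721     0.3036     1.4184     0.5732]
  [   0.3958     0.2628     0.7303     1.6903]
x = (I − A)⁻¹ d = adj(I−A)·d / det(I−A), with det(I−A) = 0.3310125:
  x_1 = (0.434250·1125 + 0.086250·1150 + 0.106500·625 + 0.212250·1450) / 0.3310125 = 962.04375 / 0.3310125 ≈ 2906.37
  x_2 = (0.205125·1125 + 0.515250·1150 + 0.233250·625 + 0.231750·1450) / 0.3310125 = 1305.121875 / 0.3310125 ≈ 3942.82
  x_3 = (0.189375·1125 + 0.100500·1150 + 0.469500·625 + 0.189750·1450) / 0.3310125 = 897.196875 / 0.3310125 ≈ 2710.46
  x_4 = (0.131000·1125 + 0.087000·1150 + 0.241750·625 + 0.559500·1450) / 0.3310125 = 1209.79375 / 0.3310125 ≈ 3654.83

x_3 = 2710.46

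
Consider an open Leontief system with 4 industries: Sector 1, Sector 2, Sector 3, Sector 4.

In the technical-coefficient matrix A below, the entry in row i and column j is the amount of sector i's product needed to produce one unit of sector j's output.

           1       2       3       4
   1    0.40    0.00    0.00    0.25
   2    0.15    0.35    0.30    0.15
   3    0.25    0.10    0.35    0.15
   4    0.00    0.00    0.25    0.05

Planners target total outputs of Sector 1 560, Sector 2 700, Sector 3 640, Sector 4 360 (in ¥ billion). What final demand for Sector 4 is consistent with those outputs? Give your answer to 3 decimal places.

I − A =
  [   0.60     0.00     0.00    -0.25]
  [  -0.15     0.65    -0.30    -0.15]
  [  -0.25    -0.10     0.65    -0.15]
  [   0.00     0.00    -0.25     0.95]
d = (I − A) x:
  d_1 = (+0.60)·560 + (+0.00)·700 + (+0.00)·640 + (-0.25)·360 = 246.000
  d_2 = (-0.15)·560 + (+0.65)·700 + (-0.30)·640 + (-0.15)·360 = 125.000
  d_3 = (-0.25)·560 + (-0.10)·700 + (+0.65)·640 + (-0.15)·360 = 152.000
  d_4 = (+0.00)·560 + (+0.00)·700 + (-0.25)·640 + (+0.95)·360 = 182.000

d_4 = 182.000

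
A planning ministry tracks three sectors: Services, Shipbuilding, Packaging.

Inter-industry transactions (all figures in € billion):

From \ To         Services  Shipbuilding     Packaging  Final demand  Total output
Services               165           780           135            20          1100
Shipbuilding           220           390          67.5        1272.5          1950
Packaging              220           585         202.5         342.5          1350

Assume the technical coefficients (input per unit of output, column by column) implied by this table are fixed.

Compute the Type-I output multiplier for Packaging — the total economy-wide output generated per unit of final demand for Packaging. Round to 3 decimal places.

Technical coefficients a_ij = z_ij / X_j:
  a_11 = 165/1100 = 0.15, a_21 = 220/1100 = 0.20, a_31 = 220/1100 = 0.20
  a_12 = 780/1950 = 0.40, a_22 = 390/1950 = 0.20, a_32 = 585/1950 = 0.30
  a_13 = 135/1350 = 0.10, a_23 = 67.5/1350 = 0.05, a_33 = 202.5/1350 = 0.15
I − A =
  [   0.85    -0.40    -0.10]
  [  -0.20     0.80    -0.05]
  [  -0.20    -0.30     0.85]
Cofactors of I−A, C_ij = (−1)^(i+j)·(minor ij) (rows/columns in the sector order above):
  C_11 = (0.80)(0.85) − (-0.05)(-0.30) = 0.6650
  C_12 = −[(-0.20)(0.85) − (-0.05)(-0.20)] = 0.1800
  C_13 = (-0.20)(-0.30) − (0.80)(-0.20) = 0.2200
  C_21 = −[(-0.40)(0.85) − (-0.10)(-0.30)] = 0.3700
  C_22 = (0.85)(0.85) − (-0.10)(-0.20) = 0.7025
  C_23 = −[(0.85)(-0.30) − (-0.40)(-0.20)] = 0.3350
  C_31 = (-0.40)(-0.05) − (-0.10)(0.80) = 0.1000
  C_32 = −[(0.85)(-0.05) − (-0.10)(-0.20)] = 0.0625
  C_33 = (0.85)(0.80) − (-0.40)(-0.20) = 0.6000
det(I−A) = Σ_j (I−A)_1j·C_1j = (0.85)(0.6650) + (-0.40)(0.1800) + (-0.10)(0.2200) = 0.47125
adj(I−A) = Cᵀ =
  [ 0.6650   0.3700   0.1000]
  [ 0.1800   0.7025   0.0625]
  [ 0.2200   0.3350   0.6000]
(I − A)⁻¹ = adj(I−A) / det(I−A) ≈
  [   1.4111     0.7851     0.2122]
  [   0.3820     1.4907     0.1326]
  [   0.4668     0.7109     1.2732]
The output multiplier for sector j is the column-j sum of the Leontief inverse (I − A)⁻¹ = adj(I−A) / det(I−A).
Column 3 of adj(I−A): (0.1000, 0.0625, 0.6000); det(I−A) = 0.47125.
m_3 = (0.1000 + 0.0625 + 0.6000) / 0.47125 = 0.7625 / 0.47125 ≈ 1.618.

m_3 = 1.618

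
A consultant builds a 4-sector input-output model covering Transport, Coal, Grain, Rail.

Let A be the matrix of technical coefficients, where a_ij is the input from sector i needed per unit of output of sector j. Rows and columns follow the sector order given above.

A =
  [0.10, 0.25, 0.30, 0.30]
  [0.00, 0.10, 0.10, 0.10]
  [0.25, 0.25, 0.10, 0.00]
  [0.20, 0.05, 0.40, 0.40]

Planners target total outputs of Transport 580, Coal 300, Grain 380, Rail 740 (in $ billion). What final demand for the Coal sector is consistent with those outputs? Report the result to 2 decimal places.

d_C = 158.00

I − A =
  [   0.90    -0.25    -0.30    -0.30]
  [   0.00     0.90    -0.10    -0.10]
  [  -0.25    -0.25     0.90     0.00]
  [  -0.20    -0.05    -0.40     0.60]
d = (I − A) x:
  d_T = (+0.90)·580 + (-0.25)·300 + (-0.30)·380 + (-0.30)·740 = 111.00
  d_C = (+0.00)·580 + (+0.90)·300 + (-0.10)·380 + (-0.10)·740 = 158.00
  d_G = (-0.25)·580 + (-0.25)·300 + (+0.90)·380 + (+0.00)·740 = 122.00
  d_R = (-0.20)·580 + (-0.05)·300 + (-0.40)·380 + (+0.60)·740 = 161.00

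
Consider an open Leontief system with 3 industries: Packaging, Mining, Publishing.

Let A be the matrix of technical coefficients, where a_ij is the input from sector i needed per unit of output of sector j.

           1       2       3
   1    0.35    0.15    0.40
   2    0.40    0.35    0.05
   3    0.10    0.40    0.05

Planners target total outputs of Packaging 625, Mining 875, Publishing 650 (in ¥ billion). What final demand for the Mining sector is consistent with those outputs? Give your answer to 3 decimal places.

d_2 = 286.250

I − A =
  [   0.65    -0.15    -0.40]
  [  -0.40     0.65    -0.05]
  [  -0.10    -0.40     0.95]
d = (I − A) x:
  d_1 = (+0.65)·625 + (-0.15)·875 + (-0.40)·650 = 15.000
  d_2 = (-0.40)·625 + (+0.65)·875 + (-0.05)·650 = 286.250
  d_3 = (-0.10)·625 + (-0.40)·875 + (+0.95)·650 = 205.000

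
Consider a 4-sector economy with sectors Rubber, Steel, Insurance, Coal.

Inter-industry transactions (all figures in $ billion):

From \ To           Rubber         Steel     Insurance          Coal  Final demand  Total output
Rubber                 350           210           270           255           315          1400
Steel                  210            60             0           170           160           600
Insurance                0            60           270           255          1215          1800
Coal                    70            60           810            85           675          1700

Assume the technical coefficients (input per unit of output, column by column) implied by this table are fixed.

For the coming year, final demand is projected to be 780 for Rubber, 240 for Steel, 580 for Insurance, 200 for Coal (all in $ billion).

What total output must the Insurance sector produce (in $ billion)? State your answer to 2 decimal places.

Technical coefficients a_ij = z_ij / X_j:
  a_RR = 350/1400 = 0.25, a_SR = 210/1400 = 0.15, a_IR = 0/1400 = 0.00, a_CR = 70/1400 = 0.05
  a_RS = 210/600 = 0.35, a_SS = 60/600 = 0.10, a_IS = 60/600 = 0.10, a_CS = 60/600 = 0.10
  a_RI = 270/1800 = 0.15, a_SI = 0/1800 = 0.00, a_II = 270/1800 = 0.15, a_CI = 810/1800 = 0.45
  a_RC = 255/1700 = 0.15, a_SC = 170/1700 = 0.10, a_IC = 255/1700 = 0.15, a_CC = 85/1700 = 0.05
I − A =
  [   0.75    -0.35    -0.15    -0.15]
  [  -0.15     0.90     0.00    -0.10]
  [   0.00    -0.10     0.85    -0.15]
  [  -0.05    -0.10    -0.45     0.95]
Compute the cofactors C_ij = (−1)^(i+j)·(3×3 minor ij) of I−A; the adjugate is their transpose:
adj(I−A) = Cᵀ =
  [ 0.653000   0.295000   0.203250   0.166250]
  [ 0.115250   0.547500   0.066000   0.086250]
  [ 0.023750   0.084375   0.573125   0.103125]
  [ 0.057750   0.113125   0.289125   0.526875]
det(I−A) = Σ_j (I−A)_1j·C_1j = (0.75)(0.653000) + (-0.35)(0.115250) + (-0.15)(0.023750) + (-0.15)(0.057750) = 0.4371875
(I − A)⁻¹ = adj(I−A) / det(I−A) ≈
  [   1.4936     0.6748     0.4649     0.3803]
  [   0.2636     1.2523     0.1510     0.1973]
  [   0.0543     0.1930     1.3109     0.2359]
  [   0.1321     0.2588     0.6613     1.2051]
x = (I − A)⁻¹ d = adj(I−A)·d / det(I−A), with det(I−A) = 0.4371875:
  x_R = (0.653000·780 + 0.295000·240 + 0.203250·580 + 0.166250·200) / 0.4371875 = 731.275 / 0.4371875 ≈ 1672.68
  x_S = (0.115250·780 + 0.547500·240 + 0.066000·580 + 0.086250·200) / 0.4371875 = 276.825 / 0.4371875 ≈ 633.20
  x_I = (0.023750·780 + 0.084375·240 + 0.573125·580 + 0.103125·200) / 0.4371875 = 391.8125 / 0.4371875 ≈ 896.21
  x_C = (0.057750·780 + 0.113125·240 + 0.289125·580 + 0.526875·200) / 0.4371875 = 345.2625 / 0.4371875 ≈ 789.74

x_I = 896.21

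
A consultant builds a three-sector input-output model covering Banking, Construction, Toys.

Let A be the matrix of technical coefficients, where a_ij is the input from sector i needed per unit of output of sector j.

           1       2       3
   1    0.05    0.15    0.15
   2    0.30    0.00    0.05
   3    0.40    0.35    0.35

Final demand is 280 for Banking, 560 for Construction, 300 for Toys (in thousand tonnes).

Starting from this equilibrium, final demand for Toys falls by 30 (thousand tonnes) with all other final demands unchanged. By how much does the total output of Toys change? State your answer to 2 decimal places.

I − A =
  [   0.95    -0.15    -0.15]
  [  -0.30     1.00    -0.05]
  [  -0.40    -0.35     0.65]
Cofactors of I−A, C_ij = (−1)^(i+j)·(minor ij) (rows/columns in the sector order above):
  C_11 = (1.00)(0.65) − (-0.05)(-0.35) = 0.6325
  C_12 = −[(-0.30)(0.65) − (-0.05)(-0.40)] = 0.2150
  C_13 = (-0.30)(-0.35) − (1.00)(-0.40) = 0.5050
  C_21 = −[(-0.15)(0.65) − (-0.15)(-0.35)] = 0.1500
  C_22 = (0.95)(0.65) − (-0.15)(-0.40) = 0.5575
  C_23 = −[(0.95)(-0.35) − (-0.15)(-0.40)] = 0.3925
  C_31 = (-0.15)(-0.05) − (-0.15)(1.00) = 0.1575
  C_32 = −[(0.95)(-0.05) − (-0.15)(-0.30)] = 0.0925
  C_33 = (0.95)(1.00) − (-0.15)(-0.30) = 0.9050
det(I−A) = Σ_j (I−A)_1j·C_1j = (0.95)(0.6325) + (-0.15)(0.2150) + (-0.15)(0.5050) = 0.492875
adj(I−A) = Cᵀ =
  [ 0.6325   0.1500   0.1575]
  [ 0.2150   0.5575   0.0925]
  [ 0.5050   0.3925   0.9050]
(I − A)⁻¹ = adj(I−A) / det(I−A) ≈
  [   1.2833     0.3043     0.3196]
  [   0.4362     1.1311     0.1877]
  [   1.0246     0.7963     1.8362]
Δx = (I − A)⁻¹ Δd with Δd having -30 in the Toys component and 0 elsewhere.
So Δx_3 = L_33 · (-30), where L_33 = adj(I−A)_33 / det(I−A) = 0.9050 / 0.492875.
Δx_3 = 0.9050 × (-30) / 0.492875 = -27.15 / 0.492875 ≈ -55.08.

Δx_3 = -55.08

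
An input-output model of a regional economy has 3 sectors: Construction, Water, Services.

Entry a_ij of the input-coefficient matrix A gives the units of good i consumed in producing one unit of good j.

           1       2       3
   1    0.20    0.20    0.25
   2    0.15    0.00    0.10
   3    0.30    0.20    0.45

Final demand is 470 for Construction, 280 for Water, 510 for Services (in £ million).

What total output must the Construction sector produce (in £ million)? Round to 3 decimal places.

x_1 = 1352.978

I − A =
  [   0.80    -0.20    -0.25]
  [  -0.15     1.00    -0.10]
  [  -0.30    -0.20     0.55]
Cofactors of I−A, C_ij = (−1)^(i+j)·(minor ij) (rows/columns in the sector order above):
  C_11 = (1.00)(0.55) − (-0.10)(-0.20) = 0.5300
  C_12 = −[(-0.15)(0.55) − (-0.10)(-0.30)] = 0.1125
  C_13 = (-0.15)(-0.20) − (1.00)(-0.30) = 0.3300
  C_21 = −[(-0.20)(0.55) − (-0.25)(-0.20)] = 0.1600
  C_22 = (0.80)(0.55) − (-0.25)(-0.30) = 0.3650
  C_23 = −[(0.80)(-0.20) − (-0.20)(-0.30)] = 0.2200
  C_31 = (-0.20)(-0.10) − (-0.25)(1.00) = 0.2700
  C_32 = −[(0.80)(-0.10) − (-0.25)(-0.15)] = 0.1175
  C_33 = (0.80)(1.00) − (-0.20)(-0.15) = 0.7700
det(I−A) = Σ_j (I−A)_1j·C_1j = (0.80)(0.5300) + (-0.20)(0.1125) + (-0.25)(0.3300) = 0.3190
adj(I−A) = Cᵀ =
  [ 0.5300   0.1600   0.2700]
  [ 0.1125   0.3650   0.1175]
  [ 0.3300   0.2200   0.7700]
(I − A)⁻¹ = adj(I−A) / det(I−A) ≈
  [   1.6614     0.5016     0.8464]
  [   0.3527     1.1442     0.3683]
  [   1.0345     0.6897     2.4138]
x = (I − A)⁻¹ d = adj(I−A)·d / det(I−A), with det(I−A) = 0.3190:
  x_1 = (0.5300·470 + 0.1600·280 + 0.2700·510) / 0.3190 = 431.60 / 0.3190 ≈ 1352.978
  x_2 = (0.1125·470 + 0.3650·280 + 0.1175·510) / 0.3190 = 215.00 / 0.3190 ≈ 673.981
  x_3 = (0.3300·470 + 0.2200·280 + 0.7700·510) / 0.3190 = 609.40 / 0.3190 ≈ 1910.345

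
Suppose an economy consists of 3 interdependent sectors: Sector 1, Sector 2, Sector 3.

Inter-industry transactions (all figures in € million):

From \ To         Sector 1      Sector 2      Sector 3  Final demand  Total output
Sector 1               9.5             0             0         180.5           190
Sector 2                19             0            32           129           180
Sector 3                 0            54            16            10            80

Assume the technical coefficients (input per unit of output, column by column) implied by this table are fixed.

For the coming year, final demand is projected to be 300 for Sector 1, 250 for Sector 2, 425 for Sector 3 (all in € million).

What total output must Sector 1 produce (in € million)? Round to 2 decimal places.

x_1 = 315.79

Technical coefficients a_ij = z_ij / X_j:
  a_11 = 9.5/190 = 0.05, a_21 = 19/190 = 0.10, a_31 = 0/190 = 0.00
  a_12 = 0/180 = 0.00, a_22 = 0/180 = 0.00, a_32 = 54/180 = 0.30
  a_13 = 0/80 = 0.00, a_23 = 32/80 = 0.40, a_33 = 16/80 = 0.20
I − A =
  [   0.95     0.00     0.00]
  [  -0.10     1.00    -0.40]
  [   0.00    -0.30     0.80]
Cofactors of I−A, C_ij = (−1)^(i+j)·(minor ij) (rows/columns in the sector order above):
  C_11 = (1.00)(0.80) − (-0.40)(-0.30) = 0.6800
  C_12 = −[(-0.10)(0.80) − (-0.40)(0.00)] = 0.0800
  C_13 = (-0.10)(-0.30) − (1.00)(0.00) = 0.0300
  C_21 = −[(0.00)(0.80) − (0.00)(-0.30)] = 0.0000
  C_22 = (0.95)(0.80) − (0.00)(0.00) = 0.7600
  C_23 = −[(0.95)(-0.30) − (0.00)(0.00)] = 0.2850
  C_31 = (0.00)(-0.40) − (0.00)(1.00) = 0.0000
  C_32 = −[(0.95)(-0.40) − (0.00)(-0.10)] = 0.3800
  C_33 = (0.95)(1.00) − (0.00)(-0.10) = 0.9500
det(I−A) = Σ_j (I−A)_1j·C_1j = (0.95)(0.6800) + (0.00)(0.0800) + (0.00)(0.0300) = 0.6460
adj(I−A) = Cᵀ =
  [ 0.6800   0.0000   0.0000]
  [ 0.0800   0.7600   0.3800]
  [ 0.0300   0.2850   0.9500]
(I − A)⁻¹ = adj(I−A) / det(I−A) ≈
  [   1.0526     0.0000     0.0000]
  [   0.1238     1.1765     0.5882]
  [   0.0464     0.4412     1.4706]
x = (I − A)⁻¹ d = adj(I−A)·d / det(I−A), with det(I−A) = 0.6460:
  x_1 = (0.6800·300 + 0.0000·250 + 0.0000·425) / 0.6460 = 204.00 / 0.6460 ≈ 315.79
  x_2 = (0.0800·300 + 0.7600·250 + 0.3800·425) / 0.6460 = 375.50 / 0.6460 ≈ 581.27
  x_3 = (0.0300·300 + 0.2850·250 + 0.9500·425) / 0.6460 = 484.00 / 0.6460 ≈ 749.23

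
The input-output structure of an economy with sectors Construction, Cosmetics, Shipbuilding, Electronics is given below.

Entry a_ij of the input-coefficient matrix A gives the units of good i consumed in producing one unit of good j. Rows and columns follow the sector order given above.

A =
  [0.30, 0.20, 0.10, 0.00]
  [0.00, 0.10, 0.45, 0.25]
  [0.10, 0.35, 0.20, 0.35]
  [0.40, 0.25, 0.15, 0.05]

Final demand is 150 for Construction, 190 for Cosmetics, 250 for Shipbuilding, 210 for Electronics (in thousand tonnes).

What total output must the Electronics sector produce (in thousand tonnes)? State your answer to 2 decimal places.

I − A =
  [   0.70    -0.20    -0.10     0.00]
  [   0.00     0.90    -0.45    -0.25]
  [  -0.10    -0.35     0.80    -0.35]
  [  -0.40    -0.25    -0.15     0.95]
Compute the cofactors C_ij = (−1)^(i+j)·(3×3 minor ij) of I−A; the adjugate is their transpose:
adj(I−A) = Cᵀ =
  [ 0.384625   0.183500   0.172250   0.111750]
  [ 0.189500   0.471750   0.335500   0.247750]
  [ 0.240250   0.341000   0.534750   0.286750]
  [ 0.249750   0.255250   0.245250   0.375750]
det(I−A) = Σ_j (I−A)_1j·C_1j = (0.70)(0.384625) + (-0.20)(0.189500) + (-0.10)(0.240250) + (0.00)(0.249750) = 0.2073125
(I − A)⁻¹ = adj(I−A) / det(I−A) ≈
  [   1.8553     0.8851     0.8309     0.5390]
  [   0.9141     2.2756     1.6183     1.1951]
  [   1.1589     1.6449     2.5794     1.3832]
  [   1.2047     1.2312     1.1830     1.8125]
x = (I − A)⁻¹ d = adj(I−A)·d / det(I−A), with det(I−A) = 0.2073125:
  x_1 = (0.384625·150 + 0.183500·190 + 0.172250·250 + 0.111750·210) / 0.2073125 = 159.08875 / 0.2073125 ≈ 767.39
  x_2 = (0.189500·150 + 0.471750·190 + 0.335500·250 + 0.247750·210) / 0.2073125 = 253.96 / 0.2073125 ≈ 1225.01
  x_3 = (0.240250·150 + 0.341000·190 + 0.534750·250 + 0.286750·210) / 0.2073125 = 294.7325 / 0.2073125 ≈ 1421.68
  x_4 = (0.249750·150 + 0.255250·190 + 0.245250·250 + 0.375750·210) / 0.2073125 = 226.18 / 0.2073125 ≈ 1091.01

x_4 = 1091.01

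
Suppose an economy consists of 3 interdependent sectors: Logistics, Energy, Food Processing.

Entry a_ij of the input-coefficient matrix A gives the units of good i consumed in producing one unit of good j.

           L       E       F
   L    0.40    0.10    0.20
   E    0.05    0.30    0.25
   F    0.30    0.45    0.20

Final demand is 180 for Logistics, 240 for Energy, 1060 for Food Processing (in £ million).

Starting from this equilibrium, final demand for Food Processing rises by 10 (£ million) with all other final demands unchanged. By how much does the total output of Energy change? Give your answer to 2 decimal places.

I − A =
  [   0.60    -0.10    -0.20]
  [  -0.05     0.70    -0.25]
  [  -0.30    -0.45     0.80]
Cofactors of I−A, C_ij = (−1)^(i+j)·(minor ij) (rows/columns in the sector order above):
  C_11 = (0.70)(0.80) − (-0.25)(-0.45) = 0.4475
  C_12 = −[(-0.05)(0.80) − (-0.25)(-0.30)] = 0.1150
  C_13 = (-0.05)(-0.45) − (0.70)(-0.30) = 0.2325
  C_21 = −[(-0.10)(0.80) − (-0.20)(-0.45)] = 0.1700
  C_22 = (0.60)(0.80) − (-0.20)(-0.30) = 0.4200
  C_23 = −[(0.60)(-0.45) − (-0.10)(-0.30)] = 0.3000
  C_31 = (-0.10)(-0.25) − (-0.20)(0.70) = 0.1650
  C_32 = −[(0.60)(-0.25) − (-0.20)(-0.05)] = 0.1600
  C_33 = (0.60)(0.70) − (-0.10)(-0.05) = 0.4150
det(I−A) = Σ_j (I−A)_1j·C_1j = (0.60)(0.4475) + (-0.10)(0.1150) + (-0.20)(0.2325) = 0.2105
adj(I−A) = Cᵀ =
  [ 0.4475   0.1700   0.1650]
  [ 0.1150   0.4200   0.1600]
  [ 0.2325   0.3000   0.4150]
(I − A)⁻¹ = adj(I−A) / det(I−A) ≈
  [   2.1259     0.8076     0.7838]
  [   0.5463     1.9952     0.7601]
  [   1.1045     1.4252     1.9715]
Δx = (I − A)⁻¹ Δd with Δd having +10 in the Food Processing component and 0 elsewhere.
So Δx_E = L_EF · (+10), where L_EF = adj(I−A)_EF / det(I−A) = 0.1600 / 0.2105.
Δx_E = 0.1600 × (+10) / 0.2105 = 1.60 / 0.2105 ≈ 7.60.

Δx_E = 7.60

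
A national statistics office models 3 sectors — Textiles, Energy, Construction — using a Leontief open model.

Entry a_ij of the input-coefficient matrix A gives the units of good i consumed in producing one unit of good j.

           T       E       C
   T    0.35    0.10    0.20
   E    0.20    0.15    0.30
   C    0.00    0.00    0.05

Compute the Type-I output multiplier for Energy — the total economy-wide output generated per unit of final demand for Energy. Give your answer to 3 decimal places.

m_E = 1.408

I − A =
  [   0.65    -0.10    -0.20]
  [  -0.20     0.85    -0.30]
  [   0.00     0.00     0.95]
Cofactors of I−A, C_ij = (−1)^(i+j)·(minor ij) (rows/columns in the sector order above):
  C_11 = (0.85)(0.95) − (-0.30)(0.00) = 0.8075
  C_12 = −[(-0.20)(0.95) − (-0.30)(0.00)] = 0.1900
  C_13 = (-0.20)(0.00) − (0.85)(0.00) = 0.0000
  C_21 = −[(-0.10)(0.95) − (-0.20)(0.00)] = 0.0950
  C_22 = (0.65)(0.95) − (-0.20)(0.00) = 0.6175
  C_23 = −[(0.65)(0.00) − (-0.10)(0.00)] = 0.0000
  C_31 = (-0.10)(-0.30) − (-0.20)(0.85) = 0.2000
  C_32 = −[(0.65)(-0.30) − (-0.20)(-0.20)] = 0.2350
  C_33 = (0.65)(0.85) − (-0.10)(-0.20) = 0.5325
det(I−A) = Σ_j (I−A)_1j·C_1j = (0.65)(0.8075) + (-0.10)(0.1900) + (-0.20)(0.0000) = 0.505875
adj(I−A) = Cᵀ =
  [ 0.8075   0.0950   0.2000]
  [ 0.1900   0.6175   0.2350]
  [ 0.0000   0.0000   0.5325]
(I − A)⁻¹ = adj(I−A) / det(I−A) ≈
  [   1.5962     0.1878     0.3954]
  [   0.3756     1.2207     0.4645]
  [   0.0000     0.0000     1.0526]
The output multiplier for sector j is the column-j sum of the Leontief inverse (I − A)⁻¹ = adj(I−A) / det(I−A).
Column E of adj(I−A): (0.0950, 0.6175, 0.0000); det(I−A) = 0.505875.
m_E = (0.0950 + 0.6175 + 0.0000) / 0.505875 = 0.7125 / 0.505875 ≈ 1.408.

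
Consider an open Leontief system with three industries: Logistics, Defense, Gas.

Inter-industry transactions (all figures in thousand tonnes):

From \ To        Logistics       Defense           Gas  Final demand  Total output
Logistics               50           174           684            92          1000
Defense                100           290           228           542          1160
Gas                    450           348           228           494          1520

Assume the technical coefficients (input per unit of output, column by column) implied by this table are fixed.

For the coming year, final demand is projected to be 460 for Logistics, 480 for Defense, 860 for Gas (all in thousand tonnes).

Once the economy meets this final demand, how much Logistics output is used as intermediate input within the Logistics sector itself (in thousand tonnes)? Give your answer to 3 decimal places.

z_11 = 94.515

Technical coefficients a_ij = z_ij / X_j:
  a_11 = 50/1000 = 0.05, a_21 = 100/1000 = 0.10, a_31 = 450/1000 = 0.45
  a_12 = 174/1160 = 0.15, a_22 = 290/1160 = 0.25, a_32 = 348/1160 = 0.30
  a_13 = 684/1520 = 0.45, a_23 = 228/1520 = 0.15, a_33 = 228/1520 = 0.15
I − A =
  [   0.95    -0.15    -0.45]
  [  -0.10     0.75    -0.15]
  [  -0.45    -0.30     0.85]
Cofactors of I−A, C_ij = (−1)^(i+j)·(minor ij) (rows/columns in the sector order above):
  C_11 = (0.75)(0.85) − (-0.15)(-0.30) = 0.5925
  C_12 = −[(-0.10)(0.85) − (-0.15)(-0.45)] = 0.1525
  C_13 = (-0.10)(-0.30) − (0.75)(-0.45) = 0.3675
  C_21 = −[(-0.15)(0.85) − (-0.45)(-0.30)] = 0.2625
  C_22 = (0.95)(0.85) − (-0.45)(-0.45) = 0.6050
  C_23 = −[(0.95)(-0.30) − (-0.15)(-0.45)] = 0.3525
  C_31 = (-0.15)(-0.15) − (-0.45)(0.75) = 0.3600
  C_32 = −[(0.95)(-0.15) − (-0.45)(-0.10)] = 0.1875
  C_33 = (0.95)(0.75) − (-0.15)(-0.10) = 0.6975
det(I−A) = Σ_j (I−A)_1j·C_1j = (0.95)(0.5925) + (-0.15)(0.1525) + (-0.45)(0.3675) = 0.374625
adj(I−A) = Cᵀ =
  [ 0.5925   0.2625   0.3600]
  [ 0.1525   0.6050   0.1875]
  [ 0.3675   0.3525   0.6975]
(I − A)⁻¹ = adj(I−A) / det(I−A) ≈
  [   1.5816     0.7007     0.9610]
  [   0.4071     1.6149     0.5005]
  [   0.9810     0.9409     1.8619]
First solve x = (I − A)⁻¹ d = adj(I−A)·d / det(I−A); in particular x_1 = (0.5925·460 + 0.2625·480 + 0.3600·860) / 0.374625 = 708.15 / 0.374625 ≈ 1890.29029.
Intermediate flow from 1 to 1: z_11 = a_11 · x_1 = 0.05 × 708.15 / 0.374625 = 35.4075 / 0.374625 ≈ 94.515.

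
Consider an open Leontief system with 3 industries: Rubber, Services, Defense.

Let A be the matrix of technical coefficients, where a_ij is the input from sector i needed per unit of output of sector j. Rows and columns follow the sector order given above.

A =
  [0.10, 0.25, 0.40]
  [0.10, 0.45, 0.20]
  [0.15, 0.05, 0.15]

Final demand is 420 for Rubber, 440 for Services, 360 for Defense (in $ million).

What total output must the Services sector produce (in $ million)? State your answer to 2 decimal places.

I − A =
  [   0.90    -0.25    -0.40]
  [  -0.10     0.55    -0.20]
  [  -0.15    -0.05     0.85]
Cofactors of I−A, C_ij = (−1)^(i+j)·(minor ij) (rows/columns in the sector order above):
  C_11 = (0.55)(0.85) − (-0.20)(-0.05) = 0.4575
  C_12 = −[(-0.10)(0.85) − (-0.20)(-0.15)] = 0.1150
  C_13 = (-0.10)(-0.05) − (0.55)(-0.15) = 0.0875
  C_21 = −[(-0.25)(0.85) − (-0.40)(-0.05)] = 0.2325
  C_22 = (0.90)(0.85) − (-0.40)(-0.15) = 0.7050
  C_23 = −[(0.90)(-0.05) − (-0.25)(-0.15)] = 0.0825
  C_31 = (-0.25)(-0.20) − (-0.40)(0.55) = 0.2700
  C_32 = −[(0.90)(-0.20) − (-0.40)(-0.10)] = 0.2200
  C_33 = (0.90)(0.55) − (-0.25)(-0.10) = 0.4700
det(I−A) = Σ_j (I−A)_1j·C_1j = (0.90)(0.4575) + (-0.25)(0.1150) + (-0.40)(0.0875) = 0.3480
adj(I−A) = Cᵀ =
  [ 0.4575   0.2325   0.2700]
  [ 0.1150   0.7050   0.2200]
  [ 0.0875   0.0825   0.4700]
(I − A)⁻¹ = adj(I−A) / det(I−A) ≈
  [   1.3147     0.6681     0.7759]
  [   0.3305     2.0259     0.6322]
  [   0.2514     0.2371     1.3506]
x = (I − A)⁻¹ d = adj(I−A)·d / det(I−A), with det(I−A) = 0.3480:
  x_R = (0.4575·420 + 0.2325·440 + 0.2700·360) / 0.3480 = 391.65 / 0.3480 ≈ 1125.43
  x_S = (0.1150·420 + 0.7050·440 + 0.2200·360) / 0.3480 = 437.70 / 0.3480 ≈ 1257.76
  x_D = (0.0875·420 + 0.0825·440 + 0.4700·360) / 0.3480 = 242.25 / 0.3480 ≈ 696.12

x_S = 1257.76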